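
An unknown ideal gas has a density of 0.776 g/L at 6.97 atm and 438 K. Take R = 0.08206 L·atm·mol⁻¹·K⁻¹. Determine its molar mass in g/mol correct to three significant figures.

ρ = PM/(RT) ⇒ M = ρRT/P = (0.776 × 0.08206 × 438.0) / 6.97

M ≈ 4.00 g/mol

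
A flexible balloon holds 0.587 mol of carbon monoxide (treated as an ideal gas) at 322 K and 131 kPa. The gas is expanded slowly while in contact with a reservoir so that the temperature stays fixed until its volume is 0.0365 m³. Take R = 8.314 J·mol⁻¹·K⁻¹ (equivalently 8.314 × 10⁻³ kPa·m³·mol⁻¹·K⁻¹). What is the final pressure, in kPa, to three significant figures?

P₂ ≈ 43.1 kPa

From PV = nRT: V₁ = nRT₁/P₁ = 0.01200 m³.
T constant ⇒ Boyle's law P V = const: T₂ = T₁; P₂ = P₁·(V₁/V₂) = 43.05 kPa.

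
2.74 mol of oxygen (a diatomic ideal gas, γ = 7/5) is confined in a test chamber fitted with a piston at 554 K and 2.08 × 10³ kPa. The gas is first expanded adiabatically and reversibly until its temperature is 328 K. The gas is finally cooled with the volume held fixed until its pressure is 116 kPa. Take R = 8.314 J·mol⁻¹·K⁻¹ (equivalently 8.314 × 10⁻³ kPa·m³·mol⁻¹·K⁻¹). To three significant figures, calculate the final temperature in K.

T₃ ≈ 115 K

From PV = nRT: V₁ = nRT₁/P₁ = 0.006067 m³.
Reversible adiabatic, γ = 7/5: P₂ = P₁·(T₂/T₁)^(γ/(γ−1)) = 332.2 kPa; V₂ = V₁·(T₁/T₂)^(1/(γ−1)) = 0.02250 m³.
V constant ⇒ P ∝ T: V₃ = V₂; T₃ = T₂·(P₃/P₂) = 114.5 K.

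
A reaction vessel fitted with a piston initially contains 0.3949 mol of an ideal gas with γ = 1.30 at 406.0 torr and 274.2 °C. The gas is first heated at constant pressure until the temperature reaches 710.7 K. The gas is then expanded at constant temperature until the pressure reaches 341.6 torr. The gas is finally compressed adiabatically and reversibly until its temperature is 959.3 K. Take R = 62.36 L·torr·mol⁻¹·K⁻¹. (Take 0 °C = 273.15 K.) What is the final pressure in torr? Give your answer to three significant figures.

Convert: T₁ = 547.3 K.
From PV = nRT: V₁ = nRT₁/P₁ = 33.20 L.
P constant ⇒ V ∝ T: P₂ = P₁; V₂ = V₁·(T₂/T₁) = 43.11 L.
Isothermal, so P V is constant: T₃ = T₂; V₃ = V₂·(P₂/P₃) = 51.23 L.
Reversible adiabatic, γ = 1.30: P₄ = P₃·(T₄/T₃)^(γ/(γ−1)) = 1253 torr; V₄ = V₃·(T₃/T₄)^(1/(γ−1)) = 18.85 L.

P₄ ≈ 1.25e+03 torr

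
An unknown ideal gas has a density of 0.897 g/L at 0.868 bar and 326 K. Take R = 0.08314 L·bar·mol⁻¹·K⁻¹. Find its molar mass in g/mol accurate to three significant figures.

M ≈ 28.0 g/mol

ρ = PM/(RT) ⇒ M = ρRT/P = (0.897 × 0.08314 × 326.0) / 0.868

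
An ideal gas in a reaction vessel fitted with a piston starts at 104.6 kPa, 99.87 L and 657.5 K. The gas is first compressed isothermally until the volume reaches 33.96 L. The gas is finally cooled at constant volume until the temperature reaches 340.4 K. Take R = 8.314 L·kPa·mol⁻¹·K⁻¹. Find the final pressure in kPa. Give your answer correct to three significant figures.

P₃ ≈ 159 kPa

Isothermal, so P V is constant: T₂ = T₁; P₂ = P₁·(V₁/V₂) = 307.6 kPa.
Isochoric, so P/T is constant: V₃ = V₂; P₃ = P₂·(T₃/T₂) = 159.3 kPa.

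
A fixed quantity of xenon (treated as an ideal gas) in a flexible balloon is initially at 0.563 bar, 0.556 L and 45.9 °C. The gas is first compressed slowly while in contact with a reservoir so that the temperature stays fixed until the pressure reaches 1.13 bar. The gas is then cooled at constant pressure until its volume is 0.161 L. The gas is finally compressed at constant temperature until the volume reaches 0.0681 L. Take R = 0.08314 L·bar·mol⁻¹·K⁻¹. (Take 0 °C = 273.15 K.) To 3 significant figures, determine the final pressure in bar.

P₄ ≈ 2.67 bar

Convert: T₁ = 319.0 K.
T constant ⇒ Boyle's law P V = const: T₂ = T₁; V₂ = V₁·(P₁/P₂) = 0.2770 L.
P constant ⇒ V ∝ T: P₃ = P₂; T₃ = T₂·(V₃/V₂) = 185.4 K.
T constant ⇒ Boyle's law P V = const: T₄ = T₃; P₄ = P₃·(V₃/V₄) = 2.672 bar.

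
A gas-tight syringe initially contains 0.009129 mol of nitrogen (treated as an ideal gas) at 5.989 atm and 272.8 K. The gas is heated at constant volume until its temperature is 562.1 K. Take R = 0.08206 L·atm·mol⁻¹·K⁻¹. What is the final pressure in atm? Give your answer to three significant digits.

From PV = nRT: V₁ = nRT₁/P₁ = 0.03412 L.
Isochoric, so P/T is constant: V₂ = V₁; P₂ = P₁·(T₂/T₁) = 12.34 atm.

P₂ ≈ 12.3 atm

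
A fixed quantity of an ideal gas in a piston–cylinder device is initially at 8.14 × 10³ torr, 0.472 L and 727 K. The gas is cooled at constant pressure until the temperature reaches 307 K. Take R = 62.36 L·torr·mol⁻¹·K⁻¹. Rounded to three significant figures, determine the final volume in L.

P constant ⇒ V ∝ T: P₂ = P₁; V₂ = V₁·(T₂/T₁) = 0.1993 L.

V₂ ≈ 0.199 L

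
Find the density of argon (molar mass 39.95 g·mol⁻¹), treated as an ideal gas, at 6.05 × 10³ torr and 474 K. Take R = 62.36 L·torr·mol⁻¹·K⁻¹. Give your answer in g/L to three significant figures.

ρ = PM/(RT) = (6.05e+03 × 39.95) / (62.36 × 474.0)

ρ ≈ 8.18 g/L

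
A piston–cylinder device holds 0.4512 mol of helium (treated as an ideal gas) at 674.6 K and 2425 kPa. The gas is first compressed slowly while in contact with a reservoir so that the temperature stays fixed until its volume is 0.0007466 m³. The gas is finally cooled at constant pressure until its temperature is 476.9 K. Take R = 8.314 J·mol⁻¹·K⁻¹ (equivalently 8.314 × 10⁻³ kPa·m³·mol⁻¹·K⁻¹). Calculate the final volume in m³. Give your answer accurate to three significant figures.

V₃ ≈ 0.000528 m³

From PV = nRT: V₁ = nRT₁/P₁ = 0.001044 m³.
Isothermal, so P V is constant: T₂ = T₁; P₂ = P₁·(V₁/V₂) = 3390 kPa.
Isobaric, so V/T is constant: P₃ = P₂; V₃ = V₂·(T₃/T₂) = 0.0005278 m³.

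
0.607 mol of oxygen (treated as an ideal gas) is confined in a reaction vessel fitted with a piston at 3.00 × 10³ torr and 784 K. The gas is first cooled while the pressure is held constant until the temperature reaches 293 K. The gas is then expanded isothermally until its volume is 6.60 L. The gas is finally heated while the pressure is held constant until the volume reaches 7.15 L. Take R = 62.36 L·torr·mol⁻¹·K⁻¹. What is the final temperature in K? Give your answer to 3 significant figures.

From PV = nRT: V₁ = nRT₁/P₁ = 9.892 L.
P constant ⇒ V ∝ T: P₂ = P₁; V₂ = V₁·(T₂/T₁) = 3.697 L.
T constant ⇒ Boyle's law P V = const: T₃ = T₂; P₃ = P₂·(V₂/V₃) = 1680 torr.
Isobaric, so V/T is constant: P₄ = P₃; T₄ = T₃·(V₄/V₃) = 317.4 K.

T₄ ≈ 317 K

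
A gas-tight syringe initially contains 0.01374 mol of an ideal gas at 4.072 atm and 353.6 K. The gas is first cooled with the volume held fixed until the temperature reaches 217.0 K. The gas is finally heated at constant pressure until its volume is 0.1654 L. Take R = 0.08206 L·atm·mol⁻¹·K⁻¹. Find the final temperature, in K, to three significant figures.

T₃ ≈ 367 K

From PV = nRT: V₁ = nRT₁/P₁ = 0.09791 L.
V constant ⇒ P ∝ T: V₂ = V₁; P₂ = P₁·(T₂/T₁) = 2.499 atm.
P constant ⇒ V ∝ T: P₃ = P₂; T₃ = T₂·(V₃/V₂) = 366.6 K.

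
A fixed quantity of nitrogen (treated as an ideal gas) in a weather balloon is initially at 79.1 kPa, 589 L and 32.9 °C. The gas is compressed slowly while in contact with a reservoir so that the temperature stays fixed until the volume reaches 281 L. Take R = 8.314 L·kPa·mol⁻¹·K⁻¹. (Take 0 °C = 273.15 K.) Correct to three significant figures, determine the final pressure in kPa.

Convert: T₁ = 306.0 K.
T constant ⇒ Boyle's law P V = const: T₂ = T₁; P₂ = P₁·(V₁/V₂) = 165.8 kPa.

P₂ ≈ 166 kPa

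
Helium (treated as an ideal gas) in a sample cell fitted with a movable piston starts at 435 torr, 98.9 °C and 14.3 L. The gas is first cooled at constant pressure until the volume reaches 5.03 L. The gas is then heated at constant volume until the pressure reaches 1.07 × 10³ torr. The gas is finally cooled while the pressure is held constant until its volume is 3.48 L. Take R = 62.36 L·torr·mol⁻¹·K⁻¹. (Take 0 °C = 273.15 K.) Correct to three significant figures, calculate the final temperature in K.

T₄ ≈ 223 K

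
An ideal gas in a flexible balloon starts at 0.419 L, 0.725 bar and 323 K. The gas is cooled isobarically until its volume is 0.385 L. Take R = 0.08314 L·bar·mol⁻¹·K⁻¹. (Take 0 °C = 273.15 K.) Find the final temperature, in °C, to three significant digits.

T₂ ≈ 23.6 °C

P constant ⇒ V ∝ T: P₂ = P₁; T₂ = T₁·(V₂/V₁) = 296.8 K.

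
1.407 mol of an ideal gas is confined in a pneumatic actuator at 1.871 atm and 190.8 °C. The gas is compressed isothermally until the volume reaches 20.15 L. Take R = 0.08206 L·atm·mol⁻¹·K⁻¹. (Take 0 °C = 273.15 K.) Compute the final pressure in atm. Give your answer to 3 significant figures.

Convert: T₁ = 463.9 K.
From PV = nRT: V₁ = nRT₁/P₁ = 28.63 L.
T constant ⇒ Boyle's law P V = const: T₂ = T₁; P₂ = P₁·(V₁/V₂) = 2.658 atm.

P₂ ≈ 2.66 atm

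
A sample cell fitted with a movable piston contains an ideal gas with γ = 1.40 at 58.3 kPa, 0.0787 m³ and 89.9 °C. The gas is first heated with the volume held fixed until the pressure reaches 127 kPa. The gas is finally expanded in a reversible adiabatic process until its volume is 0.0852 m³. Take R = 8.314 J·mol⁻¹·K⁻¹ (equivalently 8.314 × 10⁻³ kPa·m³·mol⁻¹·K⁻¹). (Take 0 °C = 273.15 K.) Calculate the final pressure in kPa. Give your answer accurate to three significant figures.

P₃ ≈ 114 kPa

Convert: T₁ = 363.0 K.
Isochoric, so P/T is constant: V₂ = V₁; T₂ = T₁·(P₂/P₁) = 790.9 K.
Reversible adiabatic, γ = 1.40: T₃ = T₂·(V₂/V₃)^(γ−1) = 766.2 K; P₃ = P₂·(V₂/V₃)^γ = 113.6 kPa.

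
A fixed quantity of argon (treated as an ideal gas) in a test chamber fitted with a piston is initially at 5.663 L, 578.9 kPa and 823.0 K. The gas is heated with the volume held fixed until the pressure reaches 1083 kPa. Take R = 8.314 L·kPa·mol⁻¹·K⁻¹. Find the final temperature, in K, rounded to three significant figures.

T₂ ≈ 1.54e+03 K

V constant ⇒ P ∝ T: V₂ = V₁; T₂ = T₁·(P₂/P₁) = 1540 K.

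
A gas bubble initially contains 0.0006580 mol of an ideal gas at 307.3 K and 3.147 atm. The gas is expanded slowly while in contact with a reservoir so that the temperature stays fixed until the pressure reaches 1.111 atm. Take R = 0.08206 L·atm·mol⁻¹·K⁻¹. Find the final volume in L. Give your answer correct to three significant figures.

From PV = nRT: V₁ = nRT₁/P₁ = 0.005273 L.
T constant ⇒ Boyle's law P V = const: T₂ = T₁; V₂ = V₁·(P₁/P₂) = 0.01494 L.

V₂ ≈ 0.0149 L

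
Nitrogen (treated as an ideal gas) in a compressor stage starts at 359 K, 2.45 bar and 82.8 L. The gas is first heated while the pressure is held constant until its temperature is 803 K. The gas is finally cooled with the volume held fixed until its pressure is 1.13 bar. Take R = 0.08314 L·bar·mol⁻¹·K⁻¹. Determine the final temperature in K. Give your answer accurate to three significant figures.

T₃ ≈ 370 K

Isobaric, so V/T is constant: P₂ = P₁; V₂ = V₁·(T₂/T₁) = 185.2 L.
V constant ⇒ P ∝ T: V₃ = V₂; T₃ = T₂·(P₃/P₂) = 370.4 K.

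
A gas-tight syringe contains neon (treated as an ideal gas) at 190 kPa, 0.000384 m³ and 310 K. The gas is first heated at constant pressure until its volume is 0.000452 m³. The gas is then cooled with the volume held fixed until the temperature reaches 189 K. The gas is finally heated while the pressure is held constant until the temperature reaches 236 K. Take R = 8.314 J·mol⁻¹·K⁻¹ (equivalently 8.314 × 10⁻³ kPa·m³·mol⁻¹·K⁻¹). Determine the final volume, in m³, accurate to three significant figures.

V₄ ≈ 0.000564 m³

P constant ⇒ V ∝ T: P₂ = P₁; T₂ = T₁·(V₂/V₁) = 364.9 K.
Isochoric, so P/T is constant: V₃ = V₂; P₃ = P₂·(T₃/T₂) = 98.41 kPa.
Isobaric, so V/T is constant: P₄ = P₃; V₄ = V₃·(T₄/T₃) = 0.0005644 m³.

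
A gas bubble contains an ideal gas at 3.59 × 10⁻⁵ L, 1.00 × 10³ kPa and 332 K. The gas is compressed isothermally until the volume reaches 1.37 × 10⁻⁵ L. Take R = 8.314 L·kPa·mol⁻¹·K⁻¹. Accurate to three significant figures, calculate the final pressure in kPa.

P₂ ≈ 2.62e+03 kPa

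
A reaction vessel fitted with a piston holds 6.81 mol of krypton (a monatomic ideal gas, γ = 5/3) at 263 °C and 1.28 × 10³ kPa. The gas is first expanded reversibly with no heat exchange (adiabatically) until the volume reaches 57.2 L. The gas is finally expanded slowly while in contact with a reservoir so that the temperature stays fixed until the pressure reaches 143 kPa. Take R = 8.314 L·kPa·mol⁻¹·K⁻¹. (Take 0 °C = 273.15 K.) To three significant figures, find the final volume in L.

V₃ ≈ 118 L

Convert: T₁ = 536.1 K.
From PV = nRT: V₁ = nRT₁/P₁ = 23.72 L.
Reversible adiabatic, γ = 5/3: T₂ = T₁·(V₁/V₂)^(γ−1) = 298.1 K; P₂ = P₁·(V₁/V₂)^γ = 295.1 kPa.
T constant ⇒ Boyle's law P V = const: T₃ = T₂; V₃ = V₂·(P₂/P₃) = 118.0 L.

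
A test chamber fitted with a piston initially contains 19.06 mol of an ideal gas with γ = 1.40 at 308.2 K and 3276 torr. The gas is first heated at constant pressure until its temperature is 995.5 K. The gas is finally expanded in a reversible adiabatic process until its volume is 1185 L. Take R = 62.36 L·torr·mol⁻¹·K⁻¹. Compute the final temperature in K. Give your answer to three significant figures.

From PV = nRT: V₁ = nRT₁/P₁ = 111.8 L.
P constant ⇒ V ∝ T: P₂ = P₁; V₂ = V₁·(T₂/T₁) = 361.2 L.
Adiabatic (γ = 1.40), T V^(γ−1) and P V^γ constant: T₃ = T₂·(V₂/V₃)^(γ−1) = 618.9 K; P₃ = P₂·(V₂/V₃)^γ = 620.8 torr.

T₃ ≈ 619 K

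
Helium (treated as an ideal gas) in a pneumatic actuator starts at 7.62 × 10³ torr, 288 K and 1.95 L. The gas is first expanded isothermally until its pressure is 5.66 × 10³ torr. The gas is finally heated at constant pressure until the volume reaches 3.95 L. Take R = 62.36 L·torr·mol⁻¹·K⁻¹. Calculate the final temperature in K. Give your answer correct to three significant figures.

T₃ ≈ 433 K

Isothermal, so P V is constant: T₂ = T₁; V₂ = V₁·(P₁/P₂) = 2.625 L.
Isobaric, so V/T is constant: P₃ = P₂; T₃ = T₂·(V₃/V₂) = 433.3 K.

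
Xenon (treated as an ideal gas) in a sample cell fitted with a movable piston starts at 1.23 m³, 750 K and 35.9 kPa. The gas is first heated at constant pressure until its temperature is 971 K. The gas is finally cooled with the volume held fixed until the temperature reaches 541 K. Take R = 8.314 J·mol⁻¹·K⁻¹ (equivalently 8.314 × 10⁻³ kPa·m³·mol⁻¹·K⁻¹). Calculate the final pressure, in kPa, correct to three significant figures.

P₃ ≈ 20.0 kPa

P constant ⇒ V ∝ T: P₂ = P₁; V₂ = V₁·(T₂/T₁) = 1.592 m³.
Isochoric, so P/T is constant: V₃ = V₂; P₃ = P₂·(T₃/T₂) = 20.00 kPa.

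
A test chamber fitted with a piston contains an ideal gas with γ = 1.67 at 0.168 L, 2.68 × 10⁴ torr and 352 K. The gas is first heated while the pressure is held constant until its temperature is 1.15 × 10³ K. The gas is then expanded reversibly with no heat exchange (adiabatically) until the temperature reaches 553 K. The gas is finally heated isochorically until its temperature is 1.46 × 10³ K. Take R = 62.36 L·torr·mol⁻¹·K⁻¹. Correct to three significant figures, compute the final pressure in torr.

P₄ ≈ 1.14e+04 torr

P constant ⇒ V ∝ T: P₂ = P₁; V₂ = V₁·(T₂/T₁) = 0.5489 L.
Adiabatic (γ = 1.67), T V^(γ−1) and P V^γ constant: P₃ = P₂·(T₃/T₂)^(γ/(γ−1)) = 4321 torr; V₃ = V₂·(T₂/T₃)^(1/(γ−1)) = 1.637 L.
Isochoric, so P/T is constant: V₄ = V₃; P₄ = P₃·(T₄/T₃) = 1.141e+04 torr.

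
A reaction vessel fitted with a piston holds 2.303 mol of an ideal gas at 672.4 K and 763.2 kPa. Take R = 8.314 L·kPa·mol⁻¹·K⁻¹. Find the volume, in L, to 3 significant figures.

V ≈ 16.9 L

PV = nRT ⇒ V = nRT/P = (2.303 × 8.314 × 672.4) / 763.2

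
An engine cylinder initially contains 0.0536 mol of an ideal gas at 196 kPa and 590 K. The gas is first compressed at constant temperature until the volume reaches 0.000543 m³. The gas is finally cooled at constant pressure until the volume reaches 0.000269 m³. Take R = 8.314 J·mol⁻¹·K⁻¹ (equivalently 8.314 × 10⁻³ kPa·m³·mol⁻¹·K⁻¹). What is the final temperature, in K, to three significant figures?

T₃ ≈ 292 K

From PV = nRT: V₁ = nRT₁/P₁ = 0.001341 m³.
T constant ⇒ Boyle's law P V = const: T₂ = T₁; P₂ = P₁·(V₁/V₂) = 484.2 kPa.
Isobaric, so V/T is constant: P₃ = P₂; T₃ = T₂·(V₃/V₂) = 292.3 K.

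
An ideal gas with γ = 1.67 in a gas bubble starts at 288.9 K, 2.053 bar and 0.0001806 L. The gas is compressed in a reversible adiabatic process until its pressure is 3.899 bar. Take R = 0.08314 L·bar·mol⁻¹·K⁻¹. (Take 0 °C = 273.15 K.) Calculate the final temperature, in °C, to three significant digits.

T₂ ≈ 101 °C

Adiabatic (γ = 1.67), T V^(γ−1) and P V^γ constant: T₂ = T₁·(P₂/P₁)^((γ−1)/γ) = 373.7 K; V₂ = V₁·(P₁/P₂)^(1/γ) = 0.0001230 L.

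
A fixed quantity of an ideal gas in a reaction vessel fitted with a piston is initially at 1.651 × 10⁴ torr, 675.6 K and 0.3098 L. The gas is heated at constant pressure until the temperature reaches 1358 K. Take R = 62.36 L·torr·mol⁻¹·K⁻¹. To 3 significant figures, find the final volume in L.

P constant ⇒ V ∝ T: P₂ = P₁; V₂ = V₁·(T₂/T₁) = 0.6227 L.

V₂ ≈ 0.623 L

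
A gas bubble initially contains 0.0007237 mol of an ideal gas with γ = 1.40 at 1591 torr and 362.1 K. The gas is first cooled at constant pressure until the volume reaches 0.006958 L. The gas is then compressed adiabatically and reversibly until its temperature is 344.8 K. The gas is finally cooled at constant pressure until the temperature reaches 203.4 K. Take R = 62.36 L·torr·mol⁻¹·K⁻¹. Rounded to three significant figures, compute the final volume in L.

V₄ ≈ 0.00175 L

From PV = nRT: V₁ = nRT₁/P₁ = 0.01027 L.
Isobaric, so V/T is constant: P₂ = P₁; T₂ = T₁·(V₂/V₁) = 245.3 K.
Adiabatic (γ = 1.40), T V^(γ−1) and P V^γ constant: P₃ = P₂·(T₃/T₂)^(γ/(γ−1)) = 5239 torr; V₃ = V₂·(T₂/T₃)^(1/(γ−1)) = 0.002970 L.
P constant ⇒ V ∝ T: P₄ = P₃; V₄ = V₃·(T₄/T₃) = 0.001752 L.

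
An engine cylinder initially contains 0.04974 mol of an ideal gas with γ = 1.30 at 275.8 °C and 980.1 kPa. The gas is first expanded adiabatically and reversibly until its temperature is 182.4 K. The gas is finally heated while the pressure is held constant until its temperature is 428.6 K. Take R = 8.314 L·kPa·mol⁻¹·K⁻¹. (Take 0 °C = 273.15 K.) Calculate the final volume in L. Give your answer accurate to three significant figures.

Convert: T₁ = 549.0 K.
From PV = nRT: V₁ = nRT₁/P₁ = 0.2316 L.
Reversible adiabatic, γ = 1.30: P₂ = P₁·(T₂/T₁)^(γ/(γ−1)) = 8.274 kPa; V₂ = V₁·(T₁/T₂)^(1/(γ−1)) = 9.116 L.
P constant ⇒ V ∝ T: P₃ = P₂; V₃ = V₂·(T₃/T₂) = 21.42 L.

V₃ ≈ 21.4 L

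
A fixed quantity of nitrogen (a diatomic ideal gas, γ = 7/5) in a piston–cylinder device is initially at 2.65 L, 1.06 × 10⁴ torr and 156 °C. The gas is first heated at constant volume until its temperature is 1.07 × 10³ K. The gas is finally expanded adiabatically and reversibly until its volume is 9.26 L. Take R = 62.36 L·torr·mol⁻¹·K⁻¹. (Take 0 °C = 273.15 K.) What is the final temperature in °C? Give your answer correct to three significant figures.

T₃ ≈ 376 °C

Convert: T₁ = 429.1 K.
Isochoric, so P/T is constant: V₂ = V₁; P₂ = P₁·(T₂/T₁) = 2.643e+04 torr.
Adiabatic (γ = 7/5), T V^(γ−1) and P V^γ constant: T₃ = T₂·(V₂/V₃)^(γ−1) = 648.7 K; P₃ = P₂·(V₂/V₃)^γ = 4585 torr.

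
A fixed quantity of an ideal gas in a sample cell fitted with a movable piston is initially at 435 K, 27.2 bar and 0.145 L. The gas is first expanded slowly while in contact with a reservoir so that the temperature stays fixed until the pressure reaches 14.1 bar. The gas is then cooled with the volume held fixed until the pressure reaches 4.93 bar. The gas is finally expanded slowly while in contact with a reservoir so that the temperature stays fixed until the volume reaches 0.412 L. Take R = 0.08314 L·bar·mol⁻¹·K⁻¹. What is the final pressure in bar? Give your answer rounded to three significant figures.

P₄ ≈ 3.35 bar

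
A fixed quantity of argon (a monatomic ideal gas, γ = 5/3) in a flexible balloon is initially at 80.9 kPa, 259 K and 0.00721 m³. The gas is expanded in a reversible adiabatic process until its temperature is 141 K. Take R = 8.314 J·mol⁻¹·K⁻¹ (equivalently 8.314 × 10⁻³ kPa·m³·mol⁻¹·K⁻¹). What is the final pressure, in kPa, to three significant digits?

P₂ ≈ 17.7 kPa

Reversible adiabatic, γ = 5/3: P₂ = P₁·(T₂/T₁)^(γ/(γ−1)) = 17.69 kPa; V₂ = V₁·(T₁/T₂)^(1/(γ−1)) = 0.01795 m³.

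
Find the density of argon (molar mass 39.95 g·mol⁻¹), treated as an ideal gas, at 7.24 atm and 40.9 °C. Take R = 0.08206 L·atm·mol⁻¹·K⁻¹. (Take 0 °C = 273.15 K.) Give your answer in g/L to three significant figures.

ρ ≈ 11.2 g/L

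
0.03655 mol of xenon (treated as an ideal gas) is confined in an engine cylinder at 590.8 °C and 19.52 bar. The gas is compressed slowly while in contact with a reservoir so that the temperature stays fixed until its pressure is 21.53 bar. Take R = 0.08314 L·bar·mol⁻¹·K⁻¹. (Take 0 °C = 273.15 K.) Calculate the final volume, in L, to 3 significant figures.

V₂ ≈ 0.122 L

Convert: T₁ = 863.9 K.
From PV = nRT: V₁ = nRT₁/P₁ = 0.1345 L.
Isothermal, so P V is constant: T₂ = T₁; V₂ = V₁·(P₁/P₂) = 0.1219 L.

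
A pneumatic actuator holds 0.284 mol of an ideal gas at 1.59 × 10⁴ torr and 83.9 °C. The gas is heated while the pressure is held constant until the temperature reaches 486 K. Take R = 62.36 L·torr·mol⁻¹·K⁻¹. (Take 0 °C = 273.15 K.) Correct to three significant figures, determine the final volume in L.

Convert: T₁ = 357.0 K.
From PV = nRT: V₁ = nRT₁/P₁ = 0.3977 L.
Isobaric, so V/T is constant: P₂ = P₁; V₂ = V₁·(T₂/T₁) = 0.5413 L.

V₂ ≈ 0.541 L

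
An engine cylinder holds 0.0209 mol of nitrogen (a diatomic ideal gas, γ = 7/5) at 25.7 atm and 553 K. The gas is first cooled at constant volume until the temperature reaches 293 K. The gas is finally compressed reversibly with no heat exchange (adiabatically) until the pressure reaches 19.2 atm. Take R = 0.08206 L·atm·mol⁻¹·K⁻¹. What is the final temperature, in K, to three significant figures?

From PV = nRT: V₁ = nRT₁/P₁ = 0.03690 L.
V constant ⇒ P ∝ T: V₂ = V₁; P₂ = P₁·(T₂/T₁) = 13.62 atm.
Reversible adiabatic, γ = 7/5: T₃ = T₂·(P₃/P₂)^((γ−1)/γ) = 323.2 K; V₃ = V₂·(P₂/P₃)^(1/γ) = 0.02887 L.

T₃ ≈ 323 K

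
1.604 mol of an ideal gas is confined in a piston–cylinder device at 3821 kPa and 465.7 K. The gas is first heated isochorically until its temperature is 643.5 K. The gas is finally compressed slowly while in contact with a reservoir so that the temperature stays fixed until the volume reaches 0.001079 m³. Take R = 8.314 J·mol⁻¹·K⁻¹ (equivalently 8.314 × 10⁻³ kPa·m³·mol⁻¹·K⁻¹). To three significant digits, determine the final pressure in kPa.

P₃ ≈ 7.95e+03 kPa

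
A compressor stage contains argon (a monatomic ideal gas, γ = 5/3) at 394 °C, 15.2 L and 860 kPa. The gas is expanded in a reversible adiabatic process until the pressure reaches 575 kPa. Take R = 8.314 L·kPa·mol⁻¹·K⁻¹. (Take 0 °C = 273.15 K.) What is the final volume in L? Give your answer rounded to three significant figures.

V₂ ≈ 19.4 L

Convert: T₁ = 667.1 K.
Adiabatic (γ = 5/3), T V^(γ−1) and P V^γ constant: T₂ = T₁·(P₂/P₁)^((γ−1)/γ) = 567.9 K; V₂ = V₁·(P₁/P₂)^(1/γ) = 19.35 L.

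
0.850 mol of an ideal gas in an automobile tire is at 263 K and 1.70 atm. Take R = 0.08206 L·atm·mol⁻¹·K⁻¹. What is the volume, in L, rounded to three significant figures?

PV = nRT ⇒ V = nRT/P = (0.850 × 0.08206 × 263) / 1.70

V ≈ 10.8 L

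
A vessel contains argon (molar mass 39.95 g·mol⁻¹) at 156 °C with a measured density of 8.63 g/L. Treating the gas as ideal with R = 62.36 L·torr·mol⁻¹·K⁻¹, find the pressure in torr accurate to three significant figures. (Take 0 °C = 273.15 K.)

ρ = PM/(RT) ⇒ P = ρRT/M = (8.63 × 62.36 × 429.1) / 39.95

P ≈ 5.78e+03 torr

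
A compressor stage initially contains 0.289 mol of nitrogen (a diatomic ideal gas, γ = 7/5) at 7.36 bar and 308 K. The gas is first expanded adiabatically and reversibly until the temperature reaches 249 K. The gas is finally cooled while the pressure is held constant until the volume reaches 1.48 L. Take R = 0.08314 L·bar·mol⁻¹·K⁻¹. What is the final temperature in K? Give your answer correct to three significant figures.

From PV = nRT: V₁ = nRT₁/P₁ = 1.005 L.
Adiabatic (γ = 7/5), T V^(γ−1) and P V^γ constant: P₂ = P₁·(T₂/T₁)^(γ/(γ−1)) = 3.497 bar; V₂ = V₁·(T₁/T₂)^(1/(γ−1)) = 1.711 L.
P constant ⇒ V ∝ T: P₃ = P₂; T₃ = T₂·(V₃/V₂) = 215.4 K.

T₃ ≈ 215 K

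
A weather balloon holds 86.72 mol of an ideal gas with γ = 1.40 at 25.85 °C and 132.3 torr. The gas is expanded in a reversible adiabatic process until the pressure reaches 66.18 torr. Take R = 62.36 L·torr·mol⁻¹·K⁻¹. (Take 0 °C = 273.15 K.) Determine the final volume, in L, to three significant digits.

Convert: T₁ = 299.0 K.
From PV = nRT: V₁ = nRT₁/P₁ = 1.222e+04 L.
Adiabatic (γ = 1.40), T V^(γ−1) and P V^γ constant: T₂ = T₁·(P₂/P₁)^((γ−1)/γ) = 245.3 K; V₂ = V₁·(P₁/P₂)^(1/γ) = 2.005e+04 L.

V₂ ≈ 2.00e+04 L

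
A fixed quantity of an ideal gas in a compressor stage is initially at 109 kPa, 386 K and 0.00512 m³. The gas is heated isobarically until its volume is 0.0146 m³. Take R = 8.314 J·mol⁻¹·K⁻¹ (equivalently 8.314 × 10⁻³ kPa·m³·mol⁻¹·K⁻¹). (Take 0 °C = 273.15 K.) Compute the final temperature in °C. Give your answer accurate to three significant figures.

Isobaric, so V/T is constant: P₂ = P₁; T₂ = T₁·(V₂/V₁) = 1101 K.

T₂ ≈ 828 °C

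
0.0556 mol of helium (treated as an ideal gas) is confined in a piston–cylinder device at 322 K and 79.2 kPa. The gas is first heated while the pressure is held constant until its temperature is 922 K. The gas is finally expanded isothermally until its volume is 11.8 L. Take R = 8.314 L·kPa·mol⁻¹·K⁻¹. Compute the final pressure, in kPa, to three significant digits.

From PV = nRT: V₁ = nRT₁/P₁ = 1.879 L.
P constant ⇒ V ∝ T: P₂ = P₁; V₂ = V₁·(T₂/T₁) = 5.381 L.
Isothermal, so P V is constant: T₃ = T₂; P₃ = P₂·(V₂/V₃) = 36.12 kPa.

P₃ ≈ 36.1 kPa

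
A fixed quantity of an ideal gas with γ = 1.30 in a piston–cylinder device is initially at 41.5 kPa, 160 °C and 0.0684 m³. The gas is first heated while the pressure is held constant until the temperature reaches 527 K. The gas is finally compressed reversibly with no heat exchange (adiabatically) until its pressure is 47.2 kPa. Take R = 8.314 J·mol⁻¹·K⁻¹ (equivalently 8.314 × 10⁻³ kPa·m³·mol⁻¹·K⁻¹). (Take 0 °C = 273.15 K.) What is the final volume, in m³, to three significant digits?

V₃ ≈ 0.0754 m³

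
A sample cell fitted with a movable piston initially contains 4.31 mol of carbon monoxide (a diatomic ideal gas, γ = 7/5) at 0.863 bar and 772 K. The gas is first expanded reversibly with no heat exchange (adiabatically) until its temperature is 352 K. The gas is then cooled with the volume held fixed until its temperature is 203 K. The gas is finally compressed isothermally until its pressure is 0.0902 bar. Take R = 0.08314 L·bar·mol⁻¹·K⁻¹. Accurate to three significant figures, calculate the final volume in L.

From PV = nRT: V₁ = nRT₁/P₁ = 320.5 L.
Adiabatic (γ = 7/5), T V^(γ−1) and P V^γ constant: P₂ = P₁·(T₂/T₁)^(γ/(γ−1)) = 0.05524 bar; V₂ = V₁·(T₁/T₂)^(1/(γ−1)) = 2283 L.
V constant ⇒ P ∝ T: V₃ = V₂; P₃ = P₂·(T₃/T₂) = 0.03186 bar.
Isothermal, so P V is constant: T₄ = T₃; V₄ = V₃·(P₃/P₄) = 806.4 L.

V₄ ≈ 806 L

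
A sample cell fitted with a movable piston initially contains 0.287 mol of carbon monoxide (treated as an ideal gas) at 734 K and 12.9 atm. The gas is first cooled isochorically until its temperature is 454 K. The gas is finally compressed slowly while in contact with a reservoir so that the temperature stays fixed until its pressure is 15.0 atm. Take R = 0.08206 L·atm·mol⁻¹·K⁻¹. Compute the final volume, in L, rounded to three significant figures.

From PV = nRT: V₁ = nRT₁/P₁ = 1.340 L.
V constant ⇒ P ∝ T: V₂ = V₁; P₂ = P₁·(T₂/T₁) = 7.979 atm.
Isothermal, so P V is constant: T₃ = T₂; V₃ = V₂·(P₂/P₃) = 0.7128 L.

V₃ ≈ 0.713 L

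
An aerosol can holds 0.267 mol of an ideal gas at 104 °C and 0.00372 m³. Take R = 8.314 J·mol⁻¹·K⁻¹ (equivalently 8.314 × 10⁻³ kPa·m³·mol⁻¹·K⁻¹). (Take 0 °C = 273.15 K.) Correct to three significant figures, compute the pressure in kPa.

Convert: T = 377.15 K.
PV = nRT ⇒ P = nRT/V = (0.267 × 8.314 × 10⁻³ × 377.15) / 0.00372

P ≈ 225 kPa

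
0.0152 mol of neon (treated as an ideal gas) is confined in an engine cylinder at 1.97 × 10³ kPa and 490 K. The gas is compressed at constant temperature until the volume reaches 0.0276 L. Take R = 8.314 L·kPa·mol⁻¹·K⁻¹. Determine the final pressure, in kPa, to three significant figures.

P₂ ≈ 2.24e+03 kPa

From PV = nRT: V₁ = nRT₁/P₁ = 0.03143 L.
Isothermal, so P V is constant: T₂ = T₁; P₂ = P₁·(V₁/V₂) = 2244 kPa.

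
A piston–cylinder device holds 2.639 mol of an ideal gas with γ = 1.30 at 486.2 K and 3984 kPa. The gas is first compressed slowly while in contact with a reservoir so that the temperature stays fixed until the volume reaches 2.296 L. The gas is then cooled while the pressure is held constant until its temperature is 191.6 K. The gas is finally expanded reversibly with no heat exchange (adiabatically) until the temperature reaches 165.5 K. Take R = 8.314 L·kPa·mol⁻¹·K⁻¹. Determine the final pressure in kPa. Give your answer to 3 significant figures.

From PV = nRT: V₁ = nRT₁/P₁ = 2.678 L.
T constant ⇒ Boyle's law P V = const: T₂ = T₁; P₂ = P₁·(V₁/V₂) = 4646 kPa.
P constant ⇒ V ∝ T: P₃ = P₂; V₃ = V₂·(T₃/T₂) = 0.9048 L.
Adiabatic (γ = 1.30), T V^(γ−1) and P V^γ constant: P₄ = P₃·(T₄/T₃)^(γ/(γ−1)) = 2463 kPa; V₄ = V₃·(T₃/T₄)^(1/(γ−1)) = 1.474 L.

P₄ ≈ 2.46e+03 kPa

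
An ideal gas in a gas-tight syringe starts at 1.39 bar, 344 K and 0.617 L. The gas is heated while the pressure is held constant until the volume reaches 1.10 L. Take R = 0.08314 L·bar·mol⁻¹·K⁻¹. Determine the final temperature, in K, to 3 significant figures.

T₂ ≈ 613 K

Isobaric, so V/T is constant: P₂ = P₁; T₂ = T₁·(V₂/V₁) = 613.3 K.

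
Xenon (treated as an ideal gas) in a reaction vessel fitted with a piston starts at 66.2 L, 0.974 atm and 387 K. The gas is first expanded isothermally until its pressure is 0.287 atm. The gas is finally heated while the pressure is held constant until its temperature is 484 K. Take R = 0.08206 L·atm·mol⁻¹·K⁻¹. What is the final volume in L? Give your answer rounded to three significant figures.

T constant ⇒ Boyle's law P V = const: T₂ = T₁; V₂ = V₁·(P₁/P₂) = 224.7 L.
P constant ⇒ V ∝ T: P₃ = P₂; V₃ = V₂·(T₃/T₂) = 281.0 L.

V₃ ≈ 281 L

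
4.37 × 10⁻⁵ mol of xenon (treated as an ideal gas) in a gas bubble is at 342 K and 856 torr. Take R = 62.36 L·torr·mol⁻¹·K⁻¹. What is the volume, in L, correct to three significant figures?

PV = nRT ⇒ V = nRT/P = (4.37e-05 × 62.36 × 342) / 856

V ≈ 0.00109 L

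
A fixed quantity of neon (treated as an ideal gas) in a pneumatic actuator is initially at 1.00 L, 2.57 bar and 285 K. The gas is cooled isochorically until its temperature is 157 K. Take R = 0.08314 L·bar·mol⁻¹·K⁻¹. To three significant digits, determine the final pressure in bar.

P₂ ≈ 1.42 bar

V constant ⇒ P ∝ T: V₂ = V₁; P₂ = P₁·(T₂/T₁) = 1.416 bar.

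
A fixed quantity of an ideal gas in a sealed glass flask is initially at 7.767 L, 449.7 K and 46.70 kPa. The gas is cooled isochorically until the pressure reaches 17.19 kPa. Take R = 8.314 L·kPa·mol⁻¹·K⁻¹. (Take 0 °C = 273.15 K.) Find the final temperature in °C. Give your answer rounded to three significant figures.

V constant ⇒ P ∝ T: V₂ = V₁; T₂ = T₁·(P₂/P₁) = 165.5 K.

T₂ ≈ -108 °C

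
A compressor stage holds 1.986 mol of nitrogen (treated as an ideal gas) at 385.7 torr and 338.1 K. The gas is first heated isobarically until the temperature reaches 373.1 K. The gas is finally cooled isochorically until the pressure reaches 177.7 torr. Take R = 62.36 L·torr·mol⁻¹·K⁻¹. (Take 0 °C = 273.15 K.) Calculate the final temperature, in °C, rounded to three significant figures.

T₃ ≈ -101 °C

From PV = nRT: V₁ = nRT₁/P₁ = 108.6 L.
Isobaric, so V/T is constant: P₂ = P₁; V₂ = V₁·(T₂/T₁) = 119.8 L.
V constant ⇒ P ∝ T: V₃ = V₂; T₃ = T₂·(P₃/P₂) = 171.9 K.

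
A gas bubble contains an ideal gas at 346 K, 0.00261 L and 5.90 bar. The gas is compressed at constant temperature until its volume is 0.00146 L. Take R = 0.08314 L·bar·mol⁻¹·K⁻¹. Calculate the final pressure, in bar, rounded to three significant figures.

P₂ ≈ 10.5 bar

Isothermal, so P V is constant: T₂ = T₁; P₂ = P₁·(V₁/V₂) = 10.55 bar.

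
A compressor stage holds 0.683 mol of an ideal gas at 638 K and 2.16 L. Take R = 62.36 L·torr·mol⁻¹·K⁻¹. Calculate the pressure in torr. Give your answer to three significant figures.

PV = nRT ⇒ P = nRT/V = (0.683 × 62.36 × 638) / 2.16

P ≈ 1.26e+04 torr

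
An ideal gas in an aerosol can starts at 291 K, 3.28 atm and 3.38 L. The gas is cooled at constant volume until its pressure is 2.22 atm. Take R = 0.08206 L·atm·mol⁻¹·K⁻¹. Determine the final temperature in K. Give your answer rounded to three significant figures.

Isochoric, so P/T is constant: V₂ = V₁; T₂ = T₁·(P₂/P₁) = 197.0 K.

T₂ ≈ 197 K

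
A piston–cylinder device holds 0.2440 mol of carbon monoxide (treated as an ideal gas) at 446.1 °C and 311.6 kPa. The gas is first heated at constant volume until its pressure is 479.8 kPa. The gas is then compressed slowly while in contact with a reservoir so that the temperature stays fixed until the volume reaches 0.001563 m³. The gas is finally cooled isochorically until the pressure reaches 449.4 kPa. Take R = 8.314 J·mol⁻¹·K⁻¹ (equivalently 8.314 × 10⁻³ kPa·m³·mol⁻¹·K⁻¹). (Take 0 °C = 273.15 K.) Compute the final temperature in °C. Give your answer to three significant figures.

T₄ ≈ 73.1 °C

Convert: T₁ = 719.2 K.
From PV = nRT: V₁ = nRT₁/P₁ = 0.004683 m³.
V constant ⇒ P ∝ T: V₂ = V₁; T₂ = T₁·(P₂/P₁) = 1107 K.
T constant ⇒ Boyle's law P V = const: T₃ = T₂; P₃ = P₂·(V₂/V₃) = 1437 kPa.
V constant ⇒ P ∝ T: V₄ = V₃; T₄ = T₃·(P₄/P₃) = 346.3 K.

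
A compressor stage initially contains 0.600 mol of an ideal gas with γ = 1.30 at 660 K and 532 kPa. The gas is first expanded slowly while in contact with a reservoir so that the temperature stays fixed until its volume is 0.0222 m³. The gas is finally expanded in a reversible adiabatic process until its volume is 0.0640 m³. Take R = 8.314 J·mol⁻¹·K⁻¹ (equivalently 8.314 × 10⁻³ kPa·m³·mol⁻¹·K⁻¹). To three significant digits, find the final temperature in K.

From PV = nRT: V₁ = nRT₁/P₁ = 0.006189 m³.
T constant ⇒ Boyle's law P V = const: T₂ = T₁; P₂ = P₁·(V₁/V₂) = 148.3 kPa.
Adiabatic (γ = 1.30), T V^(γ−1) and P V^γ constant: T₃ = T₂·(V₂/V₃)^(γ−1) = 480.4 K; P₃ = P₂·(V₂/V₃)^γ = 37.44 kPa.

T₃ ≈ 480 K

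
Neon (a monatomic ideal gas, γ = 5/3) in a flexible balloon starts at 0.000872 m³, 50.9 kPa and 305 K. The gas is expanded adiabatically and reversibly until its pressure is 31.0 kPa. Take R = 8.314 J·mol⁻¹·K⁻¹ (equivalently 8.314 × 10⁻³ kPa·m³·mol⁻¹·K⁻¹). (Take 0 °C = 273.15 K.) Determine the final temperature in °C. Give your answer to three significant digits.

T₂ ≈ -23.0 °C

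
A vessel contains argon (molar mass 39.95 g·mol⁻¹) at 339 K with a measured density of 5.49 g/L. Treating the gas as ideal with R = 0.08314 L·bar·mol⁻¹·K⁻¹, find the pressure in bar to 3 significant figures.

P ≈ 3.87 bar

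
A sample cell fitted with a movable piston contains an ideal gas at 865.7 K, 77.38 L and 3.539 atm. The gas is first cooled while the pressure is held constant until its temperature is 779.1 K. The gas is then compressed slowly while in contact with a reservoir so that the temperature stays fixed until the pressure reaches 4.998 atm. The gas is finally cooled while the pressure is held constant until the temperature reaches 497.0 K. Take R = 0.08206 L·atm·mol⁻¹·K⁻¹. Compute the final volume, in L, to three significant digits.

Isobaric, so V/T is constant: P₂ = P₁; V₂ = V₁·(T₂/T₁) = 69.64 L.
Isothermal, so P V is constant: T₃ = T₂; V₃ = V₂·(P₂/P₃) = 49.31 L.
Isobaric, so V/T is constant: P₄ = P₃; V₄ = V₃·(T₄/T₃) = 31.46 L.

V₄ ≈ 31.5 L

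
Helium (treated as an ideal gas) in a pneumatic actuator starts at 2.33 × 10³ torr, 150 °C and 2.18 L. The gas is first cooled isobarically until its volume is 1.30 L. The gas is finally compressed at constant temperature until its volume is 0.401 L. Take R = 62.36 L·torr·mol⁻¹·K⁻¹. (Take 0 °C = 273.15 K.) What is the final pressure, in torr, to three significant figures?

Convert: T₁ = 423.1 K.
P constant ⇒ V ∝ T: P₂ = P₁; T₂ = T₁·(V₂/V₁) = 252.3 K.
Isothermal, so P V is constant: T₃ = T₂; P₃ = P₂·(V₂/V₃) = 7554 torr.

P₃ ≈ 7.55e+03 torr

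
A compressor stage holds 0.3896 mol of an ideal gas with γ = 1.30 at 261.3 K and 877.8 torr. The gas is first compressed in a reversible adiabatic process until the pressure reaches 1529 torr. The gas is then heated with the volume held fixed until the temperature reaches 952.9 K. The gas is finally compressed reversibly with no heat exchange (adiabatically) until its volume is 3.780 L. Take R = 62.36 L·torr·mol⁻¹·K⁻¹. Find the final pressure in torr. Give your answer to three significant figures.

From PV = nRT: V₁ = nRT₁/P₁ = 7.232 L.
Reversible adiabatic, γ = 1.30: T₂ = T₁·(P₂/P₁)^((γ−1)/γ) = 297.0 K; V₂ = V₁·(P₁/P₂)^(1/γ) = 4.719 L.
V constant ⇒ P ∝ T: V₃ = V₂; P₃ = P₂·(T₃/T₂) = 4906 torr.
Reversible adiabatic, γ = 1.30: T₄ = T₃·(V₃/V₄)^(γ−1) = 1019 K; P₄ = P₃·(V₃/V₄)^γ = 6546 torr.

P₄ ≈ 6.55e+03 torr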